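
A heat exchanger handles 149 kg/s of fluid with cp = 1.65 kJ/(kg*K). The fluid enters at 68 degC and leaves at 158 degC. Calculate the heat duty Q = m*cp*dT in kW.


Q = m_dot * cp * delta_T
delta_T = 158 - 68 = 90 K
Q = 149 * 1.65 * 90
= 245.85 * 90
= 22126.5 kW

22126.5 kW


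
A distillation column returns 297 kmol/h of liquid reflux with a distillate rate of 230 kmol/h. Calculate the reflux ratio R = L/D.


Reflux ratio definition: R = L / D (liquid returned / distillate withdrawn)
L = 297 kmol/h, D = 230 kmol/h
R = 297 / 230 = 1.291

1.291


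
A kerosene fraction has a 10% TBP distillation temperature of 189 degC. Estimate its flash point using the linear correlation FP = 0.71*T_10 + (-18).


FP = 0.71 * 189 + (-18) = 116.19

116.19 degC


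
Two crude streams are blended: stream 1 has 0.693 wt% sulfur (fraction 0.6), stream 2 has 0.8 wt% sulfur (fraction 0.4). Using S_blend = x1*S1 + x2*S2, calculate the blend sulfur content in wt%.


Linear sulfur blending: S_blend = x1*S1 + x2*S2
Contribution 1: 0.6 * 0.693 = 0.4158 wt%
Contribution 2: 0.4 * 0.8 = 0.32 wt%
S_blend = 0.4158 + 0.32 = 0.7358

0.7358 wt%


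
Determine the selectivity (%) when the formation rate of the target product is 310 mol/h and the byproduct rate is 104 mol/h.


Selectivity = desired / (desired + undesired) * 100
Total products = 310 + 104 = 414 mol/h
S = 310 / 414 * 100
= 0.7488 * 100
= 74.88 %

74.88 %


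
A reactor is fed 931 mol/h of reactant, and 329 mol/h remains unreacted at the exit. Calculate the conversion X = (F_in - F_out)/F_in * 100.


X = (F_in - F_out) / F_in * 100
Moles reacted = 931 - 329 = 602
X = 602 / 931 * 100
= 0.6466 * 100
= 64.66 %

64.66 %


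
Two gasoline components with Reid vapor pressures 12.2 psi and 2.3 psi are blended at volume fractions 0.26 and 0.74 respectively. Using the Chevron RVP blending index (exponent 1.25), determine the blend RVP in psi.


Chevron index: RVP_blend = (sum xi*RVPi^1.25)^(1/1.25)
RVP^1.25 terms: 0.26 * 12.2^1.25 + 0.74 * 2.3^1.25 = 8.02421
RVP_blend = 8.02421^(1/1.25) = 5.291

5.291 psi


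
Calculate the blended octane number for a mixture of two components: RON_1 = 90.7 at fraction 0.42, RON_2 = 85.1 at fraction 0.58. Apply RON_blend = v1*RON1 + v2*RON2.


Linear blending: RON_blend = sum(vi * RONi)
Contribution 1: 0.42 * 90.7 = 38.094
Contribution 2: 0.58 * 85.1 = 49.358
RON_blend = 38.094 + 49.358 = 87.452

87.452


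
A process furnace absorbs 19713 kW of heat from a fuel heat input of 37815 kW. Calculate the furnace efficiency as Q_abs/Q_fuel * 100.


Furnace efficiency = Q_absorbed / Q_fuel * 100
= 19713 / 37815 * 100 = 52.13

52.13 %


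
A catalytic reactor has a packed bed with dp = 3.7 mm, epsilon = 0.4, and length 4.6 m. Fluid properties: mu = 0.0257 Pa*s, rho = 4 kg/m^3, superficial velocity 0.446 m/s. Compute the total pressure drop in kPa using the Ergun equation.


dp = 3.7 mm = 0.0037 m
Viscous term = 150*0.0257*0.446*(1-0.4)^2 / (0.0037^2*0.4^3) = 706445
Inertial term = 1.75*4*0.446^2*(1-0.4) / (0.0037*0.4^3) = 3528.07
dP/L = 706445 + 3528.07 = 709973 Pa/m
dP = 709973 * 4.6 / 1000 = 3266 kPa

3266 kPa


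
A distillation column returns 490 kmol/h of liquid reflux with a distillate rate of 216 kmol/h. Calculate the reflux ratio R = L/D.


Reflux ratio definition: R = L / D (liquid returned / distillate withdrawn)
L = 490 kmol/h, D = 216 kmol/h
R = 490 / 216 = 2.269

2.269


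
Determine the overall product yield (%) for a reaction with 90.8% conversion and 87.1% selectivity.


Overall yield = conversion (%) * selectivity (%) / 100
Conversion = 90.8%, Selectivity = 87.1%
Y = 90.8 * 87.1 / 100
= 79.0868 %

79.0868 %


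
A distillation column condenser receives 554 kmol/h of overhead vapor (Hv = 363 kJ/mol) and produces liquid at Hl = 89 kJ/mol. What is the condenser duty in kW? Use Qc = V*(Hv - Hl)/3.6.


Qc = 554 * (363 - 89) / 3.6 = 554 * 274 / 3.6 = 42170

42170 kW


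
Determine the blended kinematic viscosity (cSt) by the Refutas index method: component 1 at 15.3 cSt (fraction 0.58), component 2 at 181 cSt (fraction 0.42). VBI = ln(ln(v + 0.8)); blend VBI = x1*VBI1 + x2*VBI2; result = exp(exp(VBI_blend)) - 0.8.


Refutas method: VBN_i = 14.534*ln(ln(visc_i + 0.8)) + 10.975, blended linearly by mass fraction; since VBN is linear in VBI_i = ln(ln(visc_i + 0.8)) and the fractions sum to 1, blend VBI directly: visc = exp(exp(VBI_blend)) - 0.8
VBI_1 = ln(ln(15.3 + 0.8)) = 1.02203
VBI_2 = ln(ln(181 + 0.8)) = 1.64922
VBI_blend = 0.58 * 1.02203 + 0.42 * 1.64922 = 1.28545
visc_blend = exp(exp(1.28545)) - 0.8 = 36.40

36.40 cSt


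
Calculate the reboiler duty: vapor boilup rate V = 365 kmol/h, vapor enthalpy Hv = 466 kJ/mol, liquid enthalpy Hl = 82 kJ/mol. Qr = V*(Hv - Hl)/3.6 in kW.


Qr = 365 * (466 - 82) / 3.6 = 365 * 384 / 3.6 = 38930

38930 kW


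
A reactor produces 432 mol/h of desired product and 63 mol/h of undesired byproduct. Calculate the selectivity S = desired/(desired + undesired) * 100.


Selectivity = desired / (desired + undesired) * 100
Total products = 432 + 63 = 495 mol/h
S = 432 / 495 * 100
= 0.8727 * 100
= 87.27 %

87.27 %


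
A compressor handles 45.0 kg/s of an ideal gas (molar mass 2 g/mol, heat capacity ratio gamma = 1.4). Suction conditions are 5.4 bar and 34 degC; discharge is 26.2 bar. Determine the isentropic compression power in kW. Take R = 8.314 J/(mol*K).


Isentropic work: W = m*(gamma/(gamma-1))*(R*T1/MW)*((P2/P1)^((gamma-1)/gamma) - 1)
T1 = 34 + 273.15 = 307.15 K
Pressure ratio = 26.2 / 5.4 = 4.85185
Exponent = (1.4 - 1)/1.4 = 0.285714
(P2/P1)^exp - 1 = 4.85185^0.285714 - 1 = 0.570266
W = 45.0 * 1.4 / 0.4 * 8.314 * 307.15 / 2 * 0.570266 = 114700

114700 kW


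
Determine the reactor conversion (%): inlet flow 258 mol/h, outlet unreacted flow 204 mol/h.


X = (F_in - F_out) / F_in * 100
Moles reacted = 258 - 204 = 54
X = 54 / 258 * 100
= 0.2093 * 100
= 20.93 %

20.93 %


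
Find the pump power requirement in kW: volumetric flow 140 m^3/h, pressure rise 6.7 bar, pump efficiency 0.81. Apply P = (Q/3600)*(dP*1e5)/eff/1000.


Q = 140 / 3600 = 0.0388889 m^3/s
P = 0.0388889 * (6.7 * 1e5) / 0.81 / 1000 = 32.17

32.17 kW


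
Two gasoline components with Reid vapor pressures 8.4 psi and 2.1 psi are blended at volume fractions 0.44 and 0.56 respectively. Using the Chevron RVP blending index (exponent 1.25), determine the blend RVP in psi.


Chevron index: RVP_blend = (sum xi*RVPi^1.25)^(1/1.25)
RVP^1.25 terms: 0.44 * 8.4^1.25 + 0.56 * 2.1^1.25 = 7.70786
RVP_blend = 7.70786^(1/1.25) = 5.123

5.123 psi


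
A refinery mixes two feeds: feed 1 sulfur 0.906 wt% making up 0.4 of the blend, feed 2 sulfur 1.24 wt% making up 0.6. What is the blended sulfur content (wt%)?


Linear sulfur blending: S_blend = x1*S1 + x2*S2
Contribution 1: 0.4 * 0.906 = 0.3624 wt%
Contribution 2: 0.6 * 1.24 = 0.744 wt%
S_blend = 0.3624 + 0.744 = 1.1064

1.1064 wt%


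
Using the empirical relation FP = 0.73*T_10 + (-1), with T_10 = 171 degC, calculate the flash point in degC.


FP = 0.73 * 171 + (-1) = 123.83

123.83 degC


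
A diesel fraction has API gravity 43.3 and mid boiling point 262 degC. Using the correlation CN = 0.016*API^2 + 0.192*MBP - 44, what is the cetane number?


CN = 0.016 * 43.3^2 + 0.192 * 262 - 44
CN = 29.99824 + 50.304 - 44 = 36.30224

36.30224


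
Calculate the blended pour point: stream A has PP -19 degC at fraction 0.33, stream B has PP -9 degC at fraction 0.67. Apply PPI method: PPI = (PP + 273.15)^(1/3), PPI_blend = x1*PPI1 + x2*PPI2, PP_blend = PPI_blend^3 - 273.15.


PPI_1 = (-19 + 273.15)^(1/3) = 6.334272
PPI_2 = (-9 + 273.15)^(1/3) = 6.416283
PPI_blend = 0.33 * 6.334272 + 0.67 * 6.416283 = 6.389219
PP_blend = 6.389219^3 - 273.15 = 260.8215 - 273.15 = -12.33

-12.33 degC


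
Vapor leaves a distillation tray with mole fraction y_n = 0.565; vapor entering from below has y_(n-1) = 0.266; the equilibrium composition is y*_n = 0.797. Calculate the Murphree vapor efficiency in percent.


Murphree vapor efficiency: EMV = (y_n - y_(n-1)) / (y*_n - y_(n-1)) * 100
EMV = (0.565 - 0.266) / (0.797 - 0.266) * 100 = 0.299 / 0.531 * 100 = 56.31

56.31 %


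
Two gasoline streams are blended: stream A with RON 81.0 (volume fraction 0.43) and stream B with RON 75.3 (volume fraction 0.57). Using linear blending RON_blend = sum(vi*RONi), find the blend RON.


Linear blending: RON_blend = sum(vi * RONi)
Contribution 1: 0.43 * 81.0 = 34.83
Contribution 2: 0.57 * 75.3 = 42.921
RON_blend = 34.83 + 42.921 = 77.751

77.751


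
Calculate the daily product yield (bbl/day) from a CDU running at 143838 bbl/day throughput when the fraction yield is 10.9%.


Crude throughput = 143838 bbl/day
Fraction yield = 10.9%
yield = throughput * fraction / 100
yield = 143838 * 10.9 / 100 = 15678.342

15678.342 bbl/day


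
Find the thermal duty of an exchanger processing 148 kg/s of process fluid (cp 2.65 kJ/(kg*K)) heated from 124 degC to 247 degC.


Q = m_dot * cp * delta_T
delta_T = 247 - 124 = 123 K
Q = 148 * 2.65 * 123
= 392.2 * 123
= 48240.6 kW

48240.6 kW


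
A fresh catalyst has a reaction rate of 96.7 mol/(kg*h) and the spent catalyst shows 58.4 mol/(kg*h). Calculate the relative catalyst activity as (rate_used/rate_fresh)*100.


Activity (%) = (rate_used / rate_fresh) * 100
rate_used = 58.4, rate_fresh = 96.7
= (58.4 / 96.7) * 100
= 0.6039 * 100 = 60.39

60.39 %


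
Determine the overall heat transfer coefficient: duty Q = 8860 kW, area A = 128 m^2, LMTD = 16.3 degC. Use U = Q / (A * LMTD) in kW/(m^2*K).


From Q = U*A*LMTD, U = Q / (A * LMTD)
U = 8860 / (128 * 16.3) = 8860 / 2086.4 = 4.247

4.247 kW/(m^2*K)


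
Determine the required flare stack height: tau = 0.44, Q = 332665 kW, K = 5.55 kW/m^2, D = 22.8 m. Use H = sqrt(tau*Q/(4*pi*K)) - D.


tau*Q/(4*pi*K) = 0.44 * 332665 / (4 * pi * 5.55) = 2098.73
sqrt(2098.73) = 45.8119
H = 45.8119 - 22.8 = 23.01

23.01 m


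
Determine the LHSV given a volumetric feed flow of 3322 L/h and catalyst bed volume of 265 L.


LHSV = volumetric feed rate / catalyst volume
= 3322 L/h / 265 L
= 12.54 h^-1

12.54 h^-1


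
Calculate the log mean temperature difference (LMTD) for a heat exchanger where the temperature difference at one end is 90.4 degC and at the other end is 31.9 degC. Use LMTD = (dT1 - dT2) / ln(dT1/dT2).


LMTD = (dT1 - dT2) / ln(dT1/dT2)
= (90.4 - 31.9) / ln(90.4 / 31.9) = 58.5 / 1.04164 = 56.16

56.16 degC


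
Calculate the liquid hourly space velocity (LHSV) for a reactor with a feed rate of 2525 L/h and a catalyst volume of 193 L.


LHSV = volumetric feed rate / catalyst volume
= 2525 L/h / 193 L
= 13.08 h^-1

13.08 h^-1


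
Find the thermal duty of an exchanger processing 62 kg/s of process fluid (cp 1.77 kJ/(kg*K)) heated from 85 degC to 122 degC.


Q = m_dot * cp * delta_T
delta_T = 122 - 85 = 37 K
Q = 62 * 1.77 * 37
= 109.74 * 37
= 4060.38 kW

4060.38 kW


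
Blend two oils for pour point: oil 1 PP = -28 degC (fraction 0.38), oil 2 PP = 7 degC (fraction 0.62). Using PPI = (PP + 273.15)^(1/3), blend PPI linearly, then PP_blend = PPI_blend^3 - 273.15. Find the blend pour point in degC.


PPI_1 = (-28 + 273.15)^(1/3) = 6.258601
PPI_2 = (7 + 273.15)^(1/3) = 6.543301
PPI_blend = 0.38 * 6.258601 + 0.62 * 6.543301 = 6.435115
PP_blend = 6.435115^3 - 273.15 = 266.4826 - 273.15 = -6.67

-6.67 degC


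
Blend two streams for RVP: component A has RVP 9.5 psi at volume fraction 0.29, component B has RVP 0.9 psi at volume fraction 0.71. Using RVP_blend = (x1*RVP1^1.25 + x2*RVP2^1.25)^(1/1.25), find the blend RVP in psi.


Chevron index: RVP_blend = (sum xi*RVPi^1.25)^(1/1.25)
RVP^1.25 terms: 0.29 * 9.5^1.25 + 0.71 * 0.9^1.25 = 5.45913
RVP_blend = 5.45913^(1/1.25) = 3.888

3.888 psi


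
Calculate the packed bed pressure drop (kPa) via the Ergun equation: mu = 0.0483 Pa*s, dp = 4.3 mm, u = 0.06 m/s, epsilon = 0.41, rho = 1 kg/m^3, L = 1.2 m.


dp = 4.3 mm = 0.0043 m
Viscous term = 150*0.0483*0.06*(1-0.41)^2 / (0.0043^2*0.41^3) = 118742
Inertial term = 1.75*1*0.06^2*(1-0.41) / (0.0043*0.41^3) = 12.5422
dP/L = 118742 + 12.5422 = 118755 Pa/m
dP = 118755 * 1.2 / 1000 = 142.5 kPa

142.5 kPa


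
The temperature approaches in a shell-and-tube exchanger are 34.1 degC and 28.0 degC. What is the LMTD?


LMTD = (dT1 - dT2) / ln(dT1/dT2)
= (34.1 - 28.0) / ln(34.1 / 28.0) = 6.1 / 0.197093 = 30.95

30.95 degC


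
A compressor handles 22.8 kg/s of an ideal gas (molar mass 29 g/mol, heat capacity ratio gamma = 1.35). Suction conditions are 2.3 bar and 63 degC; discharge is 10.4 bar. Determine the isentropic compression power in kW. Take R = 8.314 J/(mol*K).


Isentropic work: W = m*(gamma/(gamma-1))*(R*T1/MW)*((P2/P1)^((gamma-1)/gamma) - 1)
T1 = 63 + 273.15 = 336.15 K
Pressure ratio = 10.4 / 2.3 = 4.52174
Exponent = (1.35 - 1)/1.35 = 0.259259
(P2/P1)^exp - 1 = 4.52174^0.259259 - 1 = 0.478747
W = 22.8 * 1.35 / 0.35 * 8.314 * 336.15 / 29 * 0.478747 = 4057

4057 kW


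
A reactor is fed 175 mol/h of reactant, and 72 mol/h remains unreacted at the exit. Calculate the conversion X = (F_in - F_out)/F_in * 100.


X = (F_in - F_out) / F_in * 100
Moles reacted = 175 - 72 = 103
X = 103 / 175 * 100
= 0.5886 * 100
= 58.86 %

58.86 %


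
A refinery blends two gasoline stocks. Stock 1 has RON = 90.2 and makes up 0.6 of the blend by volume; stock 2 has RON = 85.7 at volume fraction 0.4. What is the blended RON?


Linear blending: RON_blend = sum(vi * RONi)
Contribution 1: 0.6 * 90.2 = 54.12
Contribution 2: 0.4 * 85.7 = 34.28
RON_blend = 54.12 + 34.28 = 88.4

88.4


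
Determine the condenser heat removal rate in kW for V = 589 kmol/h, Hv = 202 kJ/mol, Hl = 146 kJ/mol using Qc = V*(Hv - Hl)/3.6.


Qc = 589 * (202 - 146) / 3.6 = 589 * 56 / 3.6 = 9162

9162 kW


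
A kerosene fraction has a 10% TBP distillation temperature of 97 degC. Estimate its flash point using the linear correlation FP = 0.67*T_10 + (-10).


FP = 0.67 * 97 + (-10) = 54.99

54.99 degC


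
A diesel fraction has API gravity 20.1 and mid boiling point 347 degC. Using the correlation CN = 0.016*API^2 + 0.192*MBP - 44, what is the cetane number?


CN = 0.016 * 20.1^2 + 0.192 * 347 - 44
CN = 6.46416 + 66.624 - 44 = 29.08816

29.08816


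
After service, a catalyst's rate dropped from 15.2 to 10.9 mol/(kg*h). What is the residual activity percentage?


Activity (%) = (rate_used / rate_fresh) * 100
rate_used = 10.9, rate_fresh = 15.2
= (10.9 / 15.2) * 100
= 0.7171 * 100 = 71.71

71.71 %


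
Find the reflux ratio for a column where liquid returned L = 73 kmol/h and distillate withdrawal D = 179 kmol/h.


Reflux ratio definition: R = L / D (liquid returned / distillate withdrawn)
L = 73 kmol/h, D = 179 kmol/h
R = 73 / 179 = 0.4078

0.4078


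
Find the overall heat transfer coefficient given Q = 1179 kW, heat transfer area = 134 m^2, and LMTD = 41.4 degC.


From Q = U*A*LMTD, U = Q / (A * LMTD)
U = 1179 / (134 * 41.4) = 1179 / 5547.6 = 0.2125

0.2125 kW/(m^2*K)


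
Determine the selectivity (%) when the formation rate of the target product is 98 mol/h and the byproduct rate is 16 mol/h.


Selectivity = desired / (desired + undesired) * 100
Total products = 98 + 16 = 114 mol/h
S = 98 / 114 * 100
= 0.8596 * 100
= 85.96 %

85.96 %


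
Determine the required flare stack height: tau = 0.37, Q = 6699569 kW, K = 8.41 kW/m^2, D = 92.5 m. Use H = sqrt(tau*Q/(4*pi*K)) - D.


tau*Q/(4*pi*K) = 0.37 * 6699569 / (4 * pi * 8.41) = 23455.4
sqrt(23455.4) = 153.152
H = 153.152 - 92.5 = 60.65

60.65 m


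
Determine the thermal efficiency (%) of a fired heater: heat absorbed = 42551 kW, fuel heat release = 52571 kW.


Furnace efficiency = Q_absorbed / Q_fuel * 100
= 42551 / 52571 * 100 = 80.94

80.94 %


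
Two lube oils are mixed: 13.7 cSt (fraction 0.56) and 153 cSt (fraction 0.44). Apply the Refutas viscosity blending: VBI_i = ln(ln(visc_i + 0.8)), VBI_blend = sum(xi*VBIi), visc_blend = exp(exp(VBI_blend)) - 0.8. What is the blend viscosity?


Refutas method: VBN_i = 14.534*ln(ln(visc_i + 0.8)) + 10.975, blended linearly by mass fraction; since VBN is linear in VBI_i = ln(ln(visc_i + 0.8)) and the fractions sum to 1, blend VBI directly: visc = exp(exp(VBI_blend)) - 0.8
VBI_1 = ln(ln(13.7 + 0.8)) = 0.983631
VBI_2 = ln(ln(153 + 0.8)) = 1.61654
VBI_blend = 0.56 * 0.983631 + 0.44 * 1.61654 = 1.26211
visc_blend = exp(exp(1.26211)) - 0.8 = 33.42

33.42 cSt


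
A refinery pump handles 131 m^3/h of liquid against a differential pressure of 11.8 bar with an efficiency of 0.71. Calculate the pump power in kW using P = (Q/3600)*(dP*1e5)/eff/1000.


Q = 131 / 3600 = 0.0363889 m^3/s
P = 0.0363889 * (11.8 * 1e5) / 0.71 / 1000 = 60.48

60.48 kW


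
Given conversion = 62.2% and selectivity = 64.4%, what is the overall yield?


Overall yield = conversion (%) * selectivity (%) / 100
Conversion = 62.2%, Selectivity = 64.4%
Y = 62.2 * 64.4 / 100
= 40.0568 %

40.0568 %


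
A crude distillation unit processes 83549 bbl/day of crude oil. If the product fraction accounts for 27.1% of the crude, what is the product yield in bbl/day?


Crude throughput = 83549 bbl/day
Fraction yield = 27.1%
yield = throughput * fraction / 100
yield = 83549 * 27.1 / 100 = 22641.779

22641.779 bbl/day


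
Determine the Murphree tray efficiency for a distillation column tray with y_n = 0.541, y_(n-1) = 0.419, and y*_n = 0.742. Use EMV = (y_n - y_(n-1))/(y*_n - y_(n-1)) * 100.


Murphree vapor efficiency: EMV = (y_n - y_(n-1)) / (y*_n - y_(n-1)) * 100
EMV = (0.541 - 0.419) / (0.742 - 0.419) * 100 = 0.122 / 0.323 * 100 = 37.77

37.77 %


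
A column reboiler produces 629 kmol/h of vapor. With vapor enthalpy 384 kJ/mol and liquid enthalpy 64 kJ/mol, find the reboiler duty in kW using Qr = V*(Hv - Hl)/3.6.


Qr = 629 * (384 - 64) / 3.6 = 629 * 320 / 3.6 = 55910

55910 kW


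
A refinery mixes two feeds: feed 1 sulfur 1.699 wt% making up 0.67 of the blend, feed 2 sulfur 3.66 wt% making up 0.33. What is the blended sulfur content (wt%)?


Linear sulfur blending: S_blend = x1*S1 + x2*S2
Contribution 1: 0.67 * 1.699 = 1.13833 wt%
Contribution 2: 0.33 * 3.66 = 1.2078 wt%
S_blend = 1.13833 + 1.2078 = 2.34613

2.34613 wt%


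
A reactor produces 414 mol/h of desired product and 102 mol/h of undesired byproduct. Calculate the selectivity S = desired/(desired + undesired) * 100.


Selectivity = desired / (desired + undesired) * 100
Total products = 414 + 102 = 516 mol/h
S = 414 / 516 * 100
= 0.8023 * 100
= 80.23 %

80.23 %


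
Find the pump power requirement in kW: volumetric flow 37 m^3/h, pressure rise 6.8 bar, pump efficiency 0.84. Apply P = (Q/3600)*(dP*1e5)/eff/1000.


Q = 37 / 3600 = 0.0102778 m^3/s
P = 0.0102778 * (6.8 * 1e5) / 0.84 / 1000 = 8.320

8.320 kW


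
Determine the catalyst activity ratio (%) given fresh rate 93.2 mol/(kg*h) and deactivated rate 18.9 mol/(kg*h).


Activity (%) = (rate_used / rate_fresh) * 100
rate_used = 18.9, rate_fresh = 93.2
= (18.9 / 93.2) * 100
= 0.2028 * 100 = 20.28

20.28 %


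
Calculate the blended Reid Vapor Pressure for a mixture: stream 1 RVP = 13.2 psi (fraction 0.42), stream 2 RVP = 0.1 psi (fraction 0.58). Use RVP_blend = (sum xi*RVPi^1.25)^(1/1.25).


Chevron index: RVP_blend = (sum xi*RVPi^1.25)^(1/1.25)
RVP^1.25 terms: 0.42 * 13.2^1.25 + 0.58 * 0.1^1.25 = 10.6
RVP_blend = 10.6^(1/1.25) = 6.611

6.611 psi


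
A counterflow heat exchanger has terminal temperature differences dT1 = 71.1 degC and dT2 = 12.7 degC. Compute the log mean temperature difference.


LMTD = (dT1 - dT2) / ln(dT1/dT2)
= (71.1 - 12.7) / ln(71.1 / 12.7) = 58.4 / 1.72249 = 33.90

33.90 degC


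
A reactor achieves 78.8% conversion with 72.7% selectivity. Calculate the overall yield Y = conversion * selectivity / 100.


Overall yield = conversion (%) * selectivity (%) / 100
Conversion = 78.8%, Selectivity = 72.7%
Y = 78.8 * 72.7 / 100
= 57.2876 %

57.2876 %


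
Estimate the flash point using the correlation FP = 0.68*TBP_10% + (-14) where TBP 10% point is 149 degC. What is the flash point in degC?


FP = 0.68 * 149 + (-14) = 87.32

87.32 degC


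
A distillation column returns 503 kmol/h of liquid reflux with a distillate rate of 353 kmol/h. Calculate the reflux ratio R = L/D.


Reflux ratio definition: R = L / D (liquid returned / distillate withdrawn)
L = 503 kmol/h, D = 353 kmol/h
R = 503 / 353 = 1.425

1.425


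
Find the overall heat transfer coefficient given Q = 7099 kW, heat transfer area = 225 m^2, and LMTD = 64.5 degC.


From Q = U*A*LMTD, U = Q / (A * LMTD)
U = 7099 / (225 * 64.5) = 7099 / 14512.5 = 0.4892

0.4892 kW/(m^2*K)


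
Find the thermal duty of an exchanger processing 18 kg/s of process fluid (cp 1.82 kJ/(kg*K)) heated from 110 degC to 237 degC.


Q = m_dot * cp * delta_T
delta_T = 237 - 110 = 127 K
Q = 18 * 1.82 * 127
= 32.76 * 127
= 4160.52 kW

4160.52 kW


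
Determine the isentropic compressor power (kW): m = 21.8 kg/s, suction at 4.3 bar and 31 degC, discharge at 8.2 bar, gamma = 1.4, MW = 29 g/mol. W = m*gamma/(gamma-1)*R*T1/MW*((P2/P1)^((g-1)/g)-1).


Isentropic work: W = m*(gamma/(gamma-1))*(R*T1/MW)*((P2/P1)^((gamma-1)/gamma) - 1)
T1 = 31 + 273.15 = 304.15 K
Pressure ratio = 8.2 / 4.3 = 1.90698
Exponent = (1.4 - 1)/1.4 = 0.285714
(P2/P1)^exp - 1 = 1.90698^0.285714 - 1 = 0.202538
W = 21.8 * 1.4 / 0.4 * 8.314 * 304.15 / 29 * 0.202538 = 1348

1348 kW


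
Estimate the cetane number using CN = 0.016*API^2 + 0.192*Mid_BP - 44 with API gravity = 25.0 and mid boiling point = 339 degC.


CN = 0.016 * 25.0^2 + 0.192 * 339 - 44
CN = 10 + 65.088 - 44 = 31.088

31.088


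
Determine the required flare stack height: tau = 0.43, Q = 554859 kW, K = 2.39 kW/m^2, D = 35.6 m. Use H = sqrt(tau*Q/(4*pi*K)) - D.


tau*Q/(4*pi*K) = 0.43 * 554859 / (4 * pi * 2.39) = 7944.07
sqrt(7944.07) = 89.1295
H = 89.1295 - 35.6 = 53.53

53.53 m


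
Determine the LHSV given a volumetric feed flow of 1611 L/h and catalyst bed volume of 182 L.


LHSV = volumetric feed rate / catalyst volume
= 1611 L/h / 182 L
= 8.852 h^-1

8.852 h^-1


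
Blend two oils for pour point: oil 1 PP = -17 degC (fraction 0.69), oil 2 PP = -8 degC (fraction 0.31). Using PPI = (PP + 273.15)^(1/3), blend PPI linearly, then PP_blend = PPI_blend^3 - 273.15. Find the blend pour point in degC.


PPI_1 = (-17 + 273.15)^(1/3) = 6.350844
PPI_2 = (-8 + 273.15)^(1/3) = 6.42437
PPI_blend = 0.69 * 6.350844 + 0.31 * 6.42437 = 6.373637
PP_blend = 6.373637^3 - 273.15 = 258.9178 - 273.15 = -14.23

-14.23 degC


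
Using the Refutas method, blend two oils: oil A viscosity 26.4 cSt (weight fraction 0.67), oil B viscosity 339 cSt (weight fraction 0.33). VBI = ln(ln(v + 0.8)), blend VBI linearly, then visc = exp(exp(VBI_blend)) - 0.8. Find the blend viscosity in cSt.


Refutas method: VBN_i = 14.534*ln(ln(visc_i + 0.8)) + 10.975, blended linearly by mass fraction; since VBN is linear in VBI_i = ln(ln(visc_i + 0.8)) and the fractions sum to 1, blend VBI directly: visc = exp(exp(VBI_blend)) - 0.8
VBI_1 = ln(ln(26.4 + 0.8)) = 1.1949
VBI_2 = ln(ln(339 + 0.8)) = 1.76274
VBI_blend = 0.67 * 1.1949 + 0.33 * 1.76274 = 1.38229
visc_blend = exp(exp(1.38229)) - 0.8 = 52.93

52.93 cSt


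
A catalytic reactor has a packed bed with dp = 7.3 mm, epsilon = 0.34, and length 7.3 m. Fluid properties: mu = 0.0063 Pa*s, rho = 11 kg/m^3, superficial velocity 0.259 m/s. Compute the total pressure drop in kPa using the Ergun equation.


dp = 7.3 mm = 0.0073 m
Viscous term = 150*0.0063*0.259*(1-0.34)^2 / (0.0073^2*0.34^3) = 50902.2
Inertial term = 1.75*11*0.259^2*(1-0.34) / (0.0073*0.34^3) = 2970.4
dP/L = 50902.2 + 2970.4 = 53872.6 Pa/m
dP = 53872.6 * 7.3 / 1000 = 393.3 kPa

393.3 kPa


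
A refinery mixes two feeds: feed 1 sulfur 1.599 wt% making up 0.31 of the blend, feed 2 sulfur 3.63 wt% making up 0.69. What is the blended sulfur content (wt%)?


Linear sulfur blending: S_blend = x1*S1 + x2*S2
Contribution 1: 0.31 * 1.599 = 0.49569 wt%
Contribution 2: 0.69 * 3.63 = 2.5047 wt%
S_blend = 0.49569 + 2.5047 = 3.00039

3.00039 wt%


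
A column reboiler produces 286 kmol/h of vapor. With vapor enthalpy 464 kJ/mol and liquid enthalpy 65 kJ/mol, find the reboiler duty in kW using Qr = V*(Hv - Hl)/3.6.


Qr = 286 * (464 - 65) / 3.6 = 286 * 399 / 3.6 = 31700

31700 kW


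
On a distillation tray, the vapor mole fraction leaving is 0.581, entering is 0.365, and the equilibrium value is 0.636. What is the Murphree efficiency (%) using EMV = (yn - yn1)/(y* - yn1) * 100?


Murphree vapor efficiency: EMV = (y_n - y_(n-1)) / (y*_n - y_(n-1)) * 100
EMV = (0.581 - 0.365) / (0.636 - 0.365) * 100 = 0.216 / 0.271 * 100 = 79.70

79.70 %


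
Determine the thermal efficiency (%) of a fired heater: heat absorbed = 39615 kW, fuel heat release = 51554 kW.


Furnace efficiency = Q_absorbed / Q_fuel * 100
= 39615 / 51554 * 100 = 76.84

76.84 %


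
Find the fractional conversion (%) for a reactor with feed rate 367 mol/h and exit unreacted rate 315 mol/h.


X = (F_in - F_out) / F_in * 100
Moles reacted = 367 - 315 = 52
X = 52 / 367 * 100
= 0.1417 * 100
= 14.17 %

14.17 %


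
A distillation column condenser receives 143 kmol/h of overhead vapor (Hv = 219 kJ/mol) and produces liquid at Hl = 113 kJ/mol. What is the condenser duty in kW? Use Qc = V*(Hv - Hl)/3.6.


Qc = 143 * (219 - 113) / 3.6 = 143 * 106 / 3.6 = 4211

4211 kW


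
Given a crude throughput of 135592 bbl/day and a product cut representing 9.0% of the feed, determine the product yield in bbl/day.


Crude throughput = 135592 bbl/day
Fraction yield = 9.0%
yield = throughput * fraction / 100
yield = 135592 * 9.0 / 100 = 12203.28

12203.28 bbl/day


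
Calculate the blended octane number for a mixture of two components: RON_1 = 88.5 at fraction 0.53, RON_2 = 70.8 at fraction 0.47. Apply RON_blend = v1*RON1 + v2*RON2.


Linear blending: RON_blend = sum(vi * RONi)
Contribution 1: 0.53 * 88.5 = 46.905
Contribution 2: 0.47 * 70.8 = 33.276
RON_blend = 46.905 + 33.276 = 80.181

80.181


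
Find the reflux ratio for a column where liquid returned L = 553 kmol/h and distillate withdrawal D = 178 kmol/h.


Reflux ratio definition: R = L / D (liquid returned / distillate withdrawn)
L = 553 kmol/h, D = 178 kmol/h
R = 553 / 178 = 3.107

3.107


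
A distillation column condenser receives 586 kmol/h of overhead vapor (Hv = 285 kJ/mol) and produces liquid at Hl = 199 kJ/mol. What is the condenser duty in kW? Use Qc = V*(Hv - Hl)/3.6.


Qc = 586 * (285 - 199) / 3.6 = 586 * 86 / 3.6 = 14000

14000 kW


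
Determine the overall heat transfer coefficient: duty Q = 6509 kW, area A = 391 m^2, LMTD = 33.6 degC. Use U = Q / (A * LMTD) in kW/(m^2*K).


From Q = U*A*LMTD, U = Q / (A * LMTD)
U = 6509 / (391 * 33.6) = 6509 / 13137.6 = 0.4954

0.4954 kW/(m^2*K)


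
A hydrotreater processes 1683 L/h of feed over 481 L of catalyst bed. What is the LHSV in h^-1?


LHSV = volumetric feed rate / catalyst volume
= 1683 L/h / 481 L
= 3.499 h^-1

3.499 h^-1


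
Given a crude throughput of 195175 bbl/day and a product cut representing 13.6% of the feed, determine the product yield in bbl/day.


Crude throughput = 195175 bbl/day
Fraction yield = 13.6%
yield = throughput * fraction / 100
yield = 195175 * 13.6 / 100 = 26543.8

26543.8 bbl/day


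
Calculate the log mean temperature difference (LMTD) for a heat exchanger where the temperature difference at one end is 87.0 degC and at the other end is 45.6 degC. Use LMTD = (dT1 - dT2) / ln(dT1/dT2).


LMTD = (dT1 - dT2) / ln(dT1/dT2)
= (87.0 - 45.6) / ln(87.0 / 45.6) = 41.4 / 0.646 = 64.09

64.09 degC


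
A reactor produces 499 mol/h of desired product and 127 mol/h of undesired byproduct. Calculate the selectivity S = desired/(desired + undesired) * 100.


Selectivity = desired / (desired + undesired) * 100
Total products = 499 + 127 = 626 mol/h
S = 499 / 626 * 100
= 0.7971 * 100
= 79.71 %

79.71 %


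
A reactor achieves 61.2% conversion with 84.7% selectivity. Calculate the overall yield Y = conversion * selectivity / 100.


Overall yield = conversion (%) * selectivity (%) / 100
Conversion = 61.2%, Selectivity = 84.7%
Y = 61.2 * 84.7 / 100
= 51.8364 %

51.8364 %


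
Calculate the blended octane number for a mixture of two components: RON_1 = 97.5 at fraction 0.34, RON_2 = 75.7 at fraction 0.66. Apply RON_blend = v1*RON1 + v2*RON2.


Linear blending: RON_blend = sum(vi * RONi)
Contribution 1: 0.34 * 97.5 = 33.15
Contribution 2: 0.66 * 75.7 = 49.962
RON_blend = 33.15 + 49.962 = 83.112

83.112


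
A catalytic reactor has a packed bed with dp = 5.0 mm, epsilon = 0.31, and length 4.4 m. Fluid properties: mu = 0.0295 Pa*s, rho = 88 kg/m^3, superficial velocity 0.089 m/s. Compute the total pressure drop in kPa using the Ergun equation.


dp = 5.0 mm = 0.005 m
Viscous term = 150*0.0295*0.089*(1-0.31)^2 / (0.005^2*0.31^3) = 251754
Inertial term = 1.75*88*0.089^2*(1-0.31) / (0.005*0.31^3) = 5650.6
dP/L = 251754 + 5650.6 = 257405 Pa/m
dP = 257405 * 4.4 / 1000 = 1133 kPa

1133 kPa


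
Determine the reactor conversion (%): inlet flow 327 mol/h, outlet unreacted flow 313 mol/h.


X = (F_in - F_out) / F_in * 100
Moles reacted = 327 - 313 = 14
X = 14 / 327 * 100
= 0.04281 * 100
= 4.281 %

4.281 %


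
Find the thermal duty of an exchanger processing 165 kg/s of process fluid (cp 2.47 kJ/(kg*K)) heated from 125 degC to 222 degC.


Q = m_dot * cp * delta_T
delta_T = 222 - 125 = 97 K
Q = 165 * 2.47 * 97
= 407.55 * 97
= 39532.35 kW

39532.35 kW


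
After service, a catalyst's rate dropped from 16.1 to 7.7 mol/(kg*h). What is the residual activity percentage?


Activity (%) = (rate_used / rate_fresh) * 100
rate_used = 7.7, rate_fresh = 16.1
= (7.7 / 16.1) * 100
= 0.4783 * 100 = 47.83

47.83 %


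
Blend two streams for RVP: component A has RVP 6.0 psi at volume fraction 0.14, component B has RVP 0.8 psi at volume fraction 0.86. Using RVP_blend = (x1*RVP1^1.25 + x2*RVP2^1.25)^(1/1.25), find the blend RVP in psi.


Chevron index: RVP_blend = (sum xi*RVPi^1.25)^(1/1.25)
RVP^1.25 terms: 0.14 * 6.0^1.25 + 0.86 * 0.8^1.25 = 1.96534
RVP_blend = 1.96534^(1/1.25) = 1.717

1.717 psi


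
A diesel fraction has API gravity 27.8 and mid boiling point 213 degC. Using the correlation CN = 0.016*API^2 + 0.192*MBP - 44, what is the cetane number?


CN = 0.016 * 27.8^2 + 0.192 * 213 - 44
CN = 12.36544 + 40.896 - 44 = 9.26144

9.26144


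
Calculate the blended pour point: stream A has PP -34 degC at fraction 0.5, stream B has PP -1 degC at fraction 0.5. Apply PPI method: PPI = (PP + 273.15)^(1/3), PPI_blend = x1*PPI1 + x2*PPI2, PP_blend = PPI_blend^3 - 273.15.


PPI_1 = (-34 + 273.15)^(1/3) = 6.20712
PPI_2 = (-1 + 273.15)^(1/3) = 6.480414
PPI_blend = 0.5 * 6.20712 + 0.5 * 6.480414 = 6.343767
PP_blend = 6.343767^3 - 273.15 = 255.2946 - 273.15 = -17.86

-17.86 degC


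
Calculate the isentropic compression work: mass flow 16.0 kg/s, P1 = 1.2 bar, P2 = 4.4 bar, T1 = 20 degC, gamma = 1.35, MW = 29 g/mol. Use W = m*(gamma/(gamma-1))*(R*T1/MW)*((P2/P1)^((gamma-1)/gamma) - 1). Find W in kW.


Isentropic work: W = m*(gamma/(gamma-1))*(R*T1/MW)*((P2/P1)^((gamma-1)/gamma) - 1)
T1 = 20 + 273.15 = 293.15 K
Pressure ratio = 4.4 / 1.2 = 3.66667
Exponent = (1.35 - 1)/1.35 = 0.259259
(P2/P1)^exp - 1 = 3.66667^0.259259 - 1 = 0.40053
W = 16.0 * 1.35 / 0.35 * 8.314 * 293.15 / 29 * 0.40053 = 2077

2077 kW


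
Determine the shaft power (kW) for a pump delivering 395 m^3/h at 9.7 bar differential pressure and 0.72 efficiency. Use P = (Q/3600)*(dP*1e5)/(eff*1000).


Q = 395 / 3600 = 0.109722 m^3/s
P = 0.109722 * (9.7 * 1e5) / 0.72 / 1000 = 147.8

147.8 kW


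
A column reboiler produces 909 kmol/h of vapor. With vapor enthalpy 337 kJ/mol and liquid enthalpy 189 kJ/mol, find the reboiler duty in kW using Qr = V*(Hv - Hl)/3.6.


Qr = 909 * (337 - 189) / 3.6 = 909 * 148 / 3.6 = 37370

37370 kW


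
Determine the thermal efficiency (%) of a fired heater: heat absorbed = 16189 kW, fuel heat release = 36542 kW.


Furnace efficiency = Q_absorbed / Q_fuel * 100
= 16189 / 36542 * 100 = 44.30

44.30 %


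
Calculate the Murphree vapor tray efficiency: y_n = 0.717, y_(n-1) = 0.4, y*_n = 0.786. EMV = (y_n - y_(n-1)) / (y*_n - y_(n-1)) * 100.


Murphree vapor efficiency: EMV = (y_n - y_(n-1)) / (y*_n - y_(n-1)) * 100
EMV = (0.717 - 0.4) / (0.786 - 0.4) * 100 = 0.317 / 0.386 * 100 = 82.12

82.12 %


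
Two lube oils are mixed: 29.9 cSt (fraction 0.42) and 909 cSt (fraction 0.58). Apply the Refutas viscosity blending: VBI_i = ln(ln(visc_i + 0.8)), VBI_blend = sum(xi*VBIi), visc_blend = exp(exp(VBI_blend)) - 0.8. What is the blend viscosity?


Refutas method: VBN_i = 14.534*ln(ln(visc_i + 0.8)) + 10.975, blended linearly by mass fraction; since VBN is linear in VBI_i = ln(ln(visc_i + 0.8)) and the fractions sum to 1, blend VBI directly: visc = exp(exp(VBI_blend)) - 0.8
VBI_1 = ln(ln(29.9 + 0.8)) = 1.23089
VBI_2 = ln(ln(909 + 0.8)) = 1.91887
VBI_blend = 0.42 * 1.23089 + 0.58 * 1.91887 = 1.62992
visc_blend = exp(exp(1.62992)) - 0.8 = 163.8

163.8 cSt


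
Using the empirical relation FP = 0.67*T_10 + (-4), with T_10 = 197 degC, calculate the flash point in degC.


FP = 0.67 * 197 + (-4) = 127.99

127.99 degC


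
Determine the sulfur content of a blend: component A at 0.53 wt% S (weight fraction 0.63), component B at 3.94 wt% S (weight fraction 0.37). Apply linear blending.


Linear sulfur blending: S_blend = x1*S1 + x2*S2
Contribution 1: 0.63 * 0.53 = 0.3339 wt%
Contribution 2: 0.37 * 3.94 = 1.4578 wt%
S_blend = 0.3339 + 1.4578 = 1.7917

1.7917 wt%


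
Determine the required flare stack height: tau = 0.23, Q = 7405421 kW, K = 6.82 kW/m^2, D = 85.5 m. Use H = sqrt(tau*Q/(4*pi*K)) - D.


tau*Q/(4*pi*K) = 0.23 * 7405421 / (4 * pi * 6.82) = 19873.9
sqrt(19873.9) = 140.975
H = 140.975 - 85.5 = 55.47

55.47 m


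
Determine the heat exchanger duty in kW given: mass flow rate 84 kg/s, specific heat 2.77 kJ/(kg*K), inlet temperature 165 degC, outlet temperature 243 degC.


Q = m_dot * cp * delta_T
delta_T = 243 - 165 = 78 K
Q = 84 * 2.77 * 78
= 232.68 * 78
= 18149.04 kW

18149.04 kW


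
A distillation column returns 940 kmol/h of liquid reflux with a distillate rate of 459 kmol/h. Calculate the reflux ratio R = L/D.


Reflux ratio definition: R = L / D (liquid returned / distillate withdrawn)
L = 940 kmol/h, D = 459 kmol/h
R = 940 / 459 = 2.048

2.048


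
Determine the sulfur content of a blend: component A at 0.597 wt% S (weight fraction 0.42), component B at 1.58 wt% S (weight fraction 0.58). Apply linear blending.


Linear sulfur blending: S_blend = x1*S1 + x2*S2
Contribution 1: 0.42 * 0.597 = 0.25074 wt%
Contribution 2: 0.58 * 1.58 = 0.9164 wt%
S_blend = 0.25074 + 0.9164 = 1.16714

1.16714 wt%


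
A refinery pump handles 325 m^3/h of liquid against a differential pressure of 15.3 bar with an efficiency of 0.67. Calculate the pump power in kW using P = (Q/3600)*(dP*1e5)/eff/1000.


Q = 325 / 3600 = 0.0902778 m^3/s
P = 0.0902778 * (15.3 * 1e5) / 0.67 / 1000 = 206.2

206.2 kW


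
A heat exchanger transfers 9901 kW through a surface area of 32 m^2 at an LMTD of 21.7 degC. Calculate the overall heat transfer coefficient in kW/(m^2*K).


From Q = U*A*LMTD, U = Q / (A * LMTD)
U = 9901 / (32 * 21.7) = 9901 / 694.4 = 14.26

14.26 kW/(m^2*K)


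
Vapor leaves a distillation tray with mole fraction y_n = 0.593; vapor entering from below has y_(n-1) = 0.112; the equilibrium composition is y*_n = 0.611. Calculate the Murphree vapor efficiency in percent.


Murphree vapor efficiency: EMV = (y_n - y_(n-1)) / (y*_n - y_(n-1)) * 100
EMV = (0.593 - 0.112) / (0.611 - 0.112) * 100 = 0.481 / 0.499 * 100 = 96.39

96.39 %


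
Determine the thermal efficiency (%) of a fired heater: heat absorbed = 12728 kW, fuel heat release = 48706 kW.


Furnace efficiency = Q_absorbed / Q_fuel * 100
= 12728 / 48706 * 100 = 26.13

26.13 %


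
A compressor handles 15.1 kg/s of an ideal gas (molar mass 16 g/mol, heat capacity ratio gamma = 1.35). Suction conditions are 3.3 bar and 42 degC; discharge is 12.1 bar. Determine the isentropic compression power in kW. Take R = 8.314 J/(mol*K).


Isentropic work: W = m*(gamma/(gamma-1))*(R*T1/MW)*((P2/P1)^((gamma-1)/gamma) - 1)
T1 = 42 + 273.15 = 315.15 K
Pressure ratio = 12.1 / 3.3 = 3.66667
Exponent = (1.35 - 1)/1.35 = 0.259259
(P2/P1)^exp - 1 = 3.66667^0.259259 - 1 = 0.40053
W = 15.1 * 1.35 / 0.35 * 8.314 * 315.15 / 16 * 0.40053 = 3820

3820 kW


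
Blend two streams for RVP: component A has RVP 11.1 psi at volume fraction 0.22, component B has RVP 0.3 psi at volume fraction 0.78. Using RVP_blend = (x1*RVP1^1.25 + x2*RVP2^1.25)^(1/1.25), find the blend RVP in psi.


Chevron index: RVP_blend = (sum xi*RVPi^1.25)^(1/1.25)
RVP^1.25 terms: 0.22 * 11.1^1.25 + 0.78 * 0.3^1.25 = 4.63053
RVP_blend = 4.63053^(1/1.25) = 3.408

3.408 psi


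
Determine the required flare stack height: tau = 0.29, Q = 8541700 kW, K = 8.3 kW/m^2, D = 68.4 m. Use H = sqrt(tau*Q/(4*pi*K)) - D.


tau*Q/(4*pi*K) = 0.29 * 8541700 / (4 * pi * 8.3) = 23749.5
sqrt(23749.5) = 154.109
H = 154.109 - 68.4 = 85.71

85.71 m


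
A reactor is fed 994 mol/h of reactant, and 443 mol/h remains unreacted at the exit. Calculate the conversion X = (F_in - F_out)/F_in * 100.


X = (F_in - F_out) / F_in * 100
Moles reacted = 994 - 443 = 551
X = 551 / 994 * 100
= 0.5543 * 100
= 55.43 %

55.43 %


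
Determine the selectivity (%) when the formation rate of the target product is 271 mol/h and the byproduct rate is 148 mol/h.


Selectivity = desired / (desired + undesired) * 100
Total products = 271 + 148 = 419 mol/h
S = 271 / 419 * 100
= 0.6468 * 100
= 64.68 %

64.68 %


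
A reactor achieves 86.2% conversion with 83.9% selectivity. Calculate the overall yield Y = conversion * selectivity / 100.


Overall yield = conversion (%) * selectivity (%) / 100
Conversion = 86.2%, Selectivity = 83.9%
Y = 86.2 * 83.9 / 100
= 72.3218 %

72.3218 %


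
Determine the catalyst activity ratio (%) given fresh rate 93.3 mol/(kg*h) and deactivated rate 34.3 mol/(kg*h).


Activity (%) = (rate_used / rate_fresh) * 100
rate_used = 34.3, rate_fresh = 93.3
= (34.3 / 93.3) * 100
= 0.3676 * 100 = 36.76

36.76 %


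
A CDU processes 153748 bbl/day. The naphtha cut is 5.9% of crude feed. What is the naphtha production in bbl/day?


Crude throughput = 153748 bbl/day
Fraction yield = 5.9%
yield = throughput * fraction / 100
yield = 153748 * 5.9 / 100 = 9071.132

9071.132 bbl/day


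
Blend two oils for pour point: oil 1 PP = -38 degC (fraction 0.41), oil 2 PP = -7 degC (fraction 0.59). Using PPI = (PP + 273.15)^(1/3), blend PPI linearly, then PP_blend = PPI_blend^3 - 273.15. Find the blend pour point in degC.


PPI_1 = (-38 + 273.15)^(1/3) = 6.172318
PPI_2 = (-7 + 273.15)^(1/3) = 6.432436
PPI_blend = 0.41 * 6.172318 + 0.59 * 6.432436 = 6.325788
PP_blend = 6.325788^3 - 273.15 = 253.1302 - 273.15 = -20.02

-20.02 degC


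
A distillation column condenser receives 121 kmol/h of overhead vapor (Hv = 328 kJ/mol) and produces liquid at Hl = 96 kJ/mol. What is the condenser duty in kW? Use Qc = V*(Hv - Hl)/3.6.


Qc = 121 * (328 - 96) / 3.6 = 121 * 232 / 3.6 = 7798

7798 kW


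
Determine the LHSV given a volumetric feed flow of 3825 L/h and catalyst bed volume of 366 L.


LHSV = volumetric feed rate / catalyst volume
= 3825 L/h / 366 L
= 10.45 h^-1

10.45 h^-1


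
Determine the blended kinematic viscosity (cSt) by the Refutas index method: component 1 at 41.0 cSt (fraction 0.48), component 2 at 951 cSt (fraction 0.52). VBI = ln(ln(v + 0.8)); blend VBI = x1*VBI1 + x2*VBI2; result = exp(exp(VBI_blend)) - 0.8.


Refutas method: VBN_i = 14.534*ln(ln(visc_i + 0.8)) + 10.975, blended linearly by mass fraction; since VBN is linear in VBI_i = ln(ln(visc_i + 0.8)) and the fractions sum to 1, blend VBI directly: visc = exp(exp(VBI_blend)) - 0.8
VBI_1 = ln(ln(41.0 + 0.8)) = 1.31718
VBI_2 = ln(ln(951 + 0.8)) = 1.92547
VBI_blend = 0.48 * 1.31718 + 0.52 * 1.92547 = 1.63349
visc_blend = exp(exp(1.63349)) - 0.8 = 166.8

166.8 cSt
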